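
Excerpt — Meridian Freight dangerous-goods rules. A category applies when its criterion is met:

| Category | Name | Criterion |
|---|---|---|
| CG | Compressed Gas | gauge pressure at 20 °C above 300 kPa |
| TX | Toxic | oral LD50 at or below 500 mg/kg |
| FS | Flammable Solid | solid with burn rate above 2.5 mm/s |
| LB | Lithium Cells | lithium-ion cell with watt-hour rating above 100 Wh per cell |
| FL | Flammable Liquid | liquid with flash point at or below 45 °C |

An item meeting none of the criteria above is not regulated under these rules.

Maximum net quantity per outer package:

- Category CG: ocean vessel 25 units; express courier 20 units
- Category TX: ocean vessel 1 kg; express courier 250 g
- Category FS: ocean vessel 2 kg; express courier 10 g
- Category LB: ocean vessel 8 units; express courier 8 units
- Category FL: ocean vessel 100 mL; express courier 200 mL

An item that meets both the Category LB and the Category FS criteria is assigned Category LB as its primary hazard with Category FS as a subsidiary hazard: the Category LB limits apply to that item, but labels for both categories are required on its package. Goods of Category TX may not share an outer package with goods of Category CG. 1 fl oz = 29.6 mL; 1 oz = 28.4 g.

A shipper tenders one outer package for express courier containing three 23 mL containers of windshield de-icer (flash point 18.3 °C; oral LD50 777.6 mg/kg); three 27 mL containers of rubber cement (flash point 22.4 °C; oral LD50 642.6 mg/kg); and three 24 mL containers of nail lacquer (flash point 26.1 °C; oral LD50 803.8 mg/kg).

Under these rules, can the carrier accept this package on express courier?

The windshield de-icer has flash point 18.3 °C, which is ≤ 45 °C, so it is Category FL (Flammable Liquid).
Flash point 22.4 °C meets the Category FL criterion (Flammable Liquid), so the rubber cement is Category FL.
The nail lacquer has flash point 26.1 °C, which is ≤ 45 °C, so it is Category FL (Flammable Liquid).
Category FL net quantity: (three 23 mL containers = 69 mL) + (three 27 mL containers = 81 mL) + (three 24 mL containers = 72 mL) = 222 mL.
That exceeds the Category FL express courier limit of 200 mL.

No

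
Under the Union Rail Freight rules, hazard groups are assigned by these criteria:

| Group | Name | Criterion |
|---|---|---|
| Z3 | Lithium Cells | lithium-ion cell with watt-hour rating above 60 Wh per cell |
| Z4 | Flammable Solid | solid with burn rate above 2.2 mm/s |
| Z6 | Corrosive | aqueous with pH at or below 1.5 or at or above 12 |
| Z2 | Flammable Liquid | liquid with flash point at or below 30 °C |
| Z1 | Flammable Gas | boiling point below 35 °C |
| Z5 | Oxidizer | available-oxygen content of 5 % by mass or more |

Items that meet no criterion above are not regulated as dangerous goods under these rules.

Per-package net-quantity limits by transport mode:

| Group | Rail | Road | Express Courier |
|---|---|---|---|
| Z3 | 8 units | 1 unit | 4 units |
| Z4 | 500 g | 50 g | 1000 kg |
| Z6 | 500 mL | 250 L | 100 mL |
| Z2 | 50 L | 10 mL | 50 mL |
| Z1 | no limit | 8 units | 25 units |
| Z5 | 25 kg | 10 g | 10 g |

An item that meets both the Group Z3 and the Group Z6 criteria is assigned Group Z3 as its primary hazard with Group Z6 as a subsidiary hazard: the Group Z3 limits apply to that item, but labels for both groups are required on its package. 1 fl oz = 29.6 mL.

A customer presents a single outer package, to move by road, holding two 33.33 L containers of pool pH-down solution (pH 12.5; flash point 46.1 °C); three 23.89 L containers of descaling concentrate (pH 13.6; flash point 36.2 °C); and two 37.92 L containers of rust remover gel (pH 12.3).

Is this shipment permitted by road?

Pool pH-down solution: pH 12.5 ≥ 12 → Group Z6 (Corrosive).
Descaling concentrate: pH 13.6 ≥ 12 → Group Z6 (Corrosive).
The rust remover gel has pH 12.3, which is ≥ 12, so it is Group Z6 (Corrosive).
Group Z6 net quantity: (two 33.33 L containers = 66.66 L) + (three 23.89 L containers = 71.67 L) + (two 37.92 L containers = 75.84 L) = 214.17 L.
That is within the Group Z6 road limit of 250 L.

Yes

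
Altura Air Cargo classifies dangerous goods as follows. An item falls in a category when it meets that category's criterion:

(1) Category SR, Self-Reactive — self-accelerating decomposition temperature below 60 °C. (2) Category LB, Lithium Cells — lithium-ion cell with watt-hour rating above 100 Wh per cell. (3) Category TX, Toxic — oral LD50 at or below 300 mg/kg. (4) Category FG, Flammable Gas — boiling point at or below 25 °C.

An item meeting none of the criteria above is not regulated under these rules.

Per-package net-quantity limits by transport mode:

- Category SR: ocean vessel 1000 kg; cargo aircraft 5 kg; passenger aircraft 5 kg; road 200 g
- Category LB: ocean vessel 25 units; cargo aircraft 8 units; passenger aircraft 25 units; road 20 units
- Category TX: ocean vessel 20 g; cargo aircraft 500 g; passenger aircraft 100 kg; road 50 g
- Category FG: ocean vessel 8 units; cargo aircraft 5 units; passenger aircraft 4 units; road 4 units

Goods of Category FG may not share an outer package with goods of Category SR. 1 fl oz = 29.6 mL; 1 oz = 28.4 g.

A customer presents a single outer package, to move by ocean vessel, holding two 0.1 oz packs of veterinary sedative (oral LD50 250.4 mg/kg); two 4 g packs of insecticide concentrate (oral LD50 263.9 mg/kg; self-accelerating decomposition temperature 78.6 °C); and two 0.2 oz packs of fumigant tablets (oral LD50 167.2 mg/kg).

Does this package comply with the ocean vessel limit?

No

Veterinary sedative: oral LD50 250.4 mg/kg ≤ 300 mg/kg → Category TX (Toxic).
Oral LD50 263.9 mg/kg meets the Category TX criterion (Toxic), so the insecticide concentrate is Category TX.
Fumigant tablets: oral LD50 167.2 mg/kg ≤ 300 mg/kg → Category TX (Toxic).
Total Category TX: (two 0.1 oz packs = 5.68 g) + (two 4 g packs = 8 g) + (two 0.2 oz packs = 11.36 g) = 25.04 g.
That exceeds the Category TX ocean vessel limit of 20 g.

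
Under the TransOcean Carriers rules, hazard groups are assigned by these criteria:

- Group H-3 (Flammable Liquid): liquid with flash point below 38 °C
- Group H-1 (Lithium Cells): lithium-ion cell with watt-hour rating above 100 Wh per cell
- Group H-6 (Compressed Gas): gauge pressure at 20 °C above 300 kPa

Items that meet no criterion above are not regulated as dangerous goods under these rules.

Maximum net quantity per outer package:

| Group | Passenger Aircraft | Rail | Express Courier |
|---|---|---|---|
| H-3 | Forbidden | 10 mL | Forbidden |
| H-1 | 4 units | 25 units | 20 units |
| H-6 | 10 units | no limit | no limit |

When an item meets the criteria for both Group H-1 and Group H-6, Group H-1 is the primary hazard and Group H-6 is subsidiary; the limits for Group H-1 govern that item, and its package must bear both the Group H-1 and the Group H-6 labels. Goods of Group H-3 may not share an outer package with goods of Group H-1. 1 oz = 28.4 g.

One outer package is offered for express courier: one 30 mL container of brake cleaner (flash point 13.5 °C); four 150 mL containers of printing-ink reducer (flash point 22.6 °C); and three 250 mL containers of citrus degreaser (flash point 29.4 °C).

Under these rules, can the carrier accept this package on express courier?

Brake cleaner: flash point 13.5 °C < 38 °C → Group H-3 (Flammable Liquid).
Flash point 22.6 °C meets the Group H-3 criterion (Flammable Liquid), so the printing-ink reducer is Group H-3.
With flash point 29.4 °C (< 38 °C), the citrus degreaser falls in Group H-3.
Group H-3 net quantity: 30 mL + (four 150 mL containers = 600 mL) + (three 250 mL containers = 750 mL) = 1.38 L.
Group H-3 is Forbidden by express courier.

No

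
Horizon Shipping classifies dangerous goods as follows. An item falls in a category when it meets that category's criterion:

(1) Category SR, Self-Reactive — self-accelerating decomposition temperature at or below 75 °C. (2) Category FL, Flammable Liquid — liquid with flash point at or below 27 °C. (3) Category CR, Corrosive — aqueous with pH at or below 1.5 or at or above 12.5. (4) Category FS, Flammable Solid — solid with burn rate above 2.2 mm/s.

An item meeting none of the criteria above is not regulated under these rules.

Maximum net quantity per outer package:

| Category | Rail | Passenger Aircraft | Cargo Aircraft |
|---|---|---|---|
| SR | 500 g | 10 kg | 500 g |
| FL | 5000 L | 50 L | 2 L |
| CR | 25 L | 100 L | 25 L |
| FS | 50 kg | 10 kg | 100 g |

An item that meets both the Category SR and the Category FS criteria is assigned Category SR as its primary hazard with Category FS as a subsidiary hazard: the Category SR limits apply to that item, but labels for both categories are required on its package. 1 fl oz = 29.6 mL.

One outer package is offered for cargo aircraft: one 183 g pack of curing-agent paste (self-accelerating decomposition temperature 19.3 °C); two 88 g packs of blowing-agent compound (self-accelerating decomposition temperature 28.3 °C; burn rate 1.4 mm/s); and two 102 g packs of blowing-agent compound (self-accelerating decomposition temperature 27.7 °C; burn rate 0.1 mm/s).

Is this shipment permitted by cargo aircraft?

No

Self-accelerating decomposition temperature 19.3 °C meets the Category SR criterion (Self-Reactive), so the curing-agent paste is Category SR.
Blowing-agent compound: self-accelerating decomposition temperature 28.3 °C ≤ 75 °C → Category SR (Self-Reactive).
The blowing-agent compound has self-accelerating decomposition temperature 27.7 °C, which is ≤ 75 °C, so it is Category SR (Self-Reactive).
Category SR net quantity: 183 g + (two 88 g packs = 176 g) + (two 102 g packs = 204 g) = 563 g.
563 g > 500 g (cargo aircraft limit, Category SR) — over the limit.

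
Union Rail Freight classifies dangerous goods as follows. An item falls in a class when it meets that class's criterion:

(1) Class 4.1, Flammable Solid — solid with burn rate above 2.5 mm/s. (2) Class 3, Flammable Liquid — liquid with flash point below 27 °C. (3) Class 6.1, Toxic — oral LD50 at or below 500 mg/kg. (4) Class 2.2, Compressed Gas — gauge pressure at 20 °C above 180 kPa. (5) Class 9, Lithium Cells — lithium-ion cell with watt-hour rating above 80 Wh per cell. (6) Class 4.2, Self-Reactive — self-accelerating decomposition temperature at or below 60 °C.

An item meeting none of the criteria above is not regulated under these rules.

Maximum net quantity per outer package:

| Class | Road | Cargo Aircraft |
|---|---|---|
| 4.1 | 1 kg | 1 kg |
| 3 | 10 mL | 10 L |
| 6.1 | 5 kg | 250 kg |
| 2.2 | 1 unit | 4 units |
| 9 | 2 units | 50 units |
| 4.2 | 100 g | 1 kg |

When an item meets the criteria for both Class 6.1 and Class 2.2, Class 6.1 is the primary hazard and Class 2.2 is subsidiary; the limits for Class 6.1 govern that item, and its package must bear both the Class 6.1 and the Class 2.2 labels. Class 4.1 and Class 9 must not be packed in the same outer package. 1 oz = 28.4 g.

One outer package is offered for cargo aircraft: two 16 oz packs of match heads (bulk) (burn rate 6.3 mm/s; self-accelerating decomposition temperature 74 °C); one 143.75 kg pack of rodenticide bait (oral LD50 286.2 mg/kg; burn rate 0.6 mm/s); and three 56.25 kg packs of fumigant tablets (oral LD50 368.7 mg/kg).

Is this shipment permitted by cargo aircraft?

No

With burn rate 6.3 mm/s (> 2.5 mm/s), the match heads (bulk) fall in Class 4.1.
Rodenticide bait: oral LD50 286.2 mg/kg ≤ 500 mg/kg → Class 6.1 (Toxic).
Oral LD50 368.7 mg/kg meets the Class 6.1 criterion (Toxic), so the fumigant tablets are Class 6.1.
Class 6.1 net quantity: 143.75 kg + (three 56.25 kg packs = 168.75 kg) = 312.5 kg.
312.5 kg > 250 kg (cargo aircraft limit, Class 6.1) — over the limit.
Class 4.1 quantity: two 16 oz packs = 908.8 g.
That is within the Class 4.1 cargo aircraft limit of 1 kg.
The segregation rule (Class 4.1 with Class 9) does not apply to Class 6.1 with Class 4.1.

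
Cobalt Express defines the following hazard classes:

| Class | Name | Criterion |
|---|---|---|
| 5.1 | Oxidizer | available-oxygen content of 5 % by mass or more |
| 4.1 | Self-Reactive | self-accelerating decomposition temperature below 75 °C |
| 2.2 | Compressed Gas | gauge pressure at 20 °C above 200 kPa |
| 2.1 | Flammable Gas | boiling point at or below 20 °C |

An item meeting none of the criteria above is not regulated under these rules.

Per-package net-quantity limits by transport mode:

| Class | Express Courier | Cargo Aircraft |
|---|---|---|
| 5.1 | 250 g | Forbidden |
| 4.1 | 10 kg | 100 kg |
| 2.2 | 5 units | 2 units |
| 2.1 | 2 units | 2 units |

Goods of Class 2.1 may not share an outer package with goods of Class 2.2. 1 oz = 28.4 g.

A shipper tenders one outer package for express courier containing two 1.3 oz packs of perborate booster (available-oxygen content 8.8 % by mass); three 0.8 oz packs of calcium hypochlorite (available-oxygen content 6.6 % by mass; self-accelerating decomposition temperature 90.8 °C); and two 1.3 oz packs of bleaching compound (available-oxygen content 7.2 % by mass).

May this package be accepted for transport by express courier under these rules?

Yes

With available-oxygen content 8.8 % by mass (≥ 5 % by mass), the perborate booster falls in Class 5.1.
With available-oxygen content 6.6 % by mass (≥ 5 % by mass), the calcium hypochlorite falls in Class 5.1.
The bleaching compound has available-oxygen content 7.2 % by mass, which is ≥ 5 % by mass, so it is Class 5.1 (Oxidizer).
Class 5.1 net quantity: (two 1.3 oz packs = 73.84 g) + (three 0.8 oz packs = 68.16 g) + (two 1.3 oz packs = 73.84 g) = 215.84 g.
215.84 g ≤ 250 g (express courier limit, Class 5.1) — within limit.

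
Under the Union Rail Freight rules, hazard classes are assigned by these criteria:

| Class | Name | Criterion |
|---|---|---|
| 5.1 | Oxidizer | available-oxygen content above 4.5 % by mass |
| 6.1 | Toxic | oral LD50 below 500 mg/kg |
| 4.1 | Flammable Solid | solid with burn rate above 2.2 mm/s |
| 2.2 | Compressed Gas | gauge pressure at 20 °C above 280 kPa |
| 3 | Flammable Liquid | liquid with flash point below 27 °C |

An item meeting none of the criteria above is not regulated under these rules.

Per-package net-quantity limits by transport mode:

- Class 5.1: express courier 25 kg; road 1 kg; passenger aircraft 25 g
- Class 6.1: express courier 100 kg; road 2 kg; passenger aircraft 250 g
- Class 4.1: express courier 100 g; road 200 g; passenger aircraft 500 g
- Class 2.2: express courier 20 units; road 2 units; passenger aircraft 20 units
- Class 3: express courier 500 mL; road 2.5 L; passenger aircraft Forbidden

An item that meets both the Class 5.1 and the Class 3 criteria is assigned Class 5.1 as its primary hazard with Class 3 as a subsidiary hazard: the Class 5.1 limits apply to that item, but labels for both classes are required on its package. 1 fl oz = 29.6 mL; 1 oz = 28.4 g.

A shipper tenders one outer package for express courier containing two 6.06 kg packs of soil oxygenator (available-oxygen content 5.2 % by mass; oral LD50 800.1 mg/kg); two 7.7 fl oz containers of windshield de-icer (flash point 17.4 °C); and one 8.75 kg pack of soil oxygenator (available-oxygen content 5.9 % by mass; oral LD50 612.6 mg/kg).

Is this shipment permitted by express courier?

Soil oxygenator: available-oxygen content 5.2 % by mass > 4.5 % by mass → Class 5.1 (Oxidizer).
Windshield de-icer: flash point 17.4 °C < 27 °C → Class 3 (Flammable Liquid).
With available-oxygen content 5.9 % by mass (> 4.5 % by mass), the soil oxygenator falls in Class 5.1.
Class 5.1 net quantity: (two 6.06 kg packs = 12.12 kg) + 8.75 kg = 20.87 kg.
20.87 kg is within the express courier limit of 25 kg for Class 5.1.
Class 3 quantity: two 7.7 fl oz containers = 455.84 mL.
That is within the Class 3 express courier limit of 500 mL.
Every hazard class is within its express courier limit and no segregation rule is violated.

Yes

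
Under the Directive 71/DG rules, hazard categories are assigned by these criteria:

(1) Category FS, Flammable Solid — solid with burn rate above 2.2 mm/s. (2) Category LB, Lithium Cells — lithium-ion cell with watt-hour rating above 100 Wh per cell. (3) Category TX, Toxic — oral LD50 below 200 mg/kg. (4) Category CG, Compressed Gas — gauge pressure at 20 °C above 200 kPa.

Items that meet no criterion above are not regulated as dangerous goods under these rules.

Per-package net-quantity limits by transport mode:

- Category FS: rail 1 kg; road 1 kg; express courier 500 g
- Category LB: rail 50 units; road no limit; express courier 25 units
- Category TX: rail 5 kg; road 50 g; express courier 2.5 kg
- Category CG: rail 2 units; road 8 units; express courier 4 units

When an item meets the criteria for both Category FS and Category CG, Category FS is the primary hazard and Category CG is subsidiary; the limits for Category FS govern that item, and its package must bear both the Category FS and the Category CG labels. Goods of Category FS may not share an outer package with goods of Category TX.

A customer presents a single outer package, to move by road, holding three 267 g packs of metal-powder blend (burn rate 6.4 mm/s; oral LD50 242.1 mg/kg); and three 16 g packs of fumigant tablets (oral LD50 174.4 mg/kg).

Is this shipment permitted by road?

No

The metal-powder blend has burn rate 6.4 mm/s, which is > 2.2 mm/s, so it is Category FS (Flammable Solid).
With oral LD50 174.4 mg/kg (< 200 mg/kg), the fumigant tablets fall in Category TX.
Category FS quantity: three 267 g packs = 801 g.
That is within the Category FS road limit of 1 kg.
Category TX quantity: three 16 g packs = 48 g.
48 g ≤ 50 g (road limit, Category TX) — within limit.
Category FS and Category TX may not share an outer package.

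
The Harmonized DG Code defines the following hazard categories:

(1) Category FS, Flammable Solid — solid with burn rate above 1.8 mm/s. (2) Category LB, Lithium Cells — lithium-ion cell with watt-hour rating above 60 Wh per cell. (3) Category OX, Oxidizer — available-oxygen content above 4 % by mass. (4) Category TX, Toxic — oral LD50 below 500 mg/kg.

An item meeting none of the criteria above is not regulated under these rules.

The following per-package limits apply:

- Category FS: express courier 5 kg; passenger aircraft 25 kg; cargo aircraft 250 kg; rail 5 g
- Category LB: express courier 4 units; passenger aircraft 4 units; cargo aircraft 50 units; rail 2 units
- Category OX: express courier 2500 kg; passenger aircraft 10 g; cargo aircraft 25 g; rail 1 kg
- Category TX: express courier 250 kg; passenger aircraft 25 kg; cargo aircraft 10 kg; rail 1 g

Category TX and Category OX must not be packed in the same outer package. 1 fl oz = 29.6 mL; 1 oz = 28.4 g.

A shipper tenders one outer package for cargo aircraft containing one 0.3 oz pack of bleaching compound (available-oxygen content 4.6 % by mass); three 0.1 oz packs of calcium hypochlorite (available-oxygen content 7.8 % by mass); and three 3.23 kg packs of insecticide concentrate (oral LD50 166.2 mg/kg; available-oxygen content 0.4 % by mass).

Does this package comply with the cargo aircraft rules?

No

With available-oxygen content 4.6 % by mass (> 4 % by mass), the bleaching compound falls in Category OX.
Available-oxygen content 7.8 % by mass meets the Category OX criterion (Oxidizer), so the calcium hypochlorite is Category OX.
Oral LD50 166.2 mg/kg meets the Category TX criterion (Toxic), so the insecticide concentrate is Category TX.
Category TX quantity: three 3.23 kg packs = 9.69 kg.
That is within the Category TX cargo aircraft limit of 10 kg.
Category OX net quantity: (one 0.3 oz pack = 8.52 g) + (three 0.1 oz packs = 8.52 g) = 17.04 g.
17.04 g ≤ 25 g (cargo aircraft limit, Category OX) — within limit.
Category TX and Category OX may not share an outer package.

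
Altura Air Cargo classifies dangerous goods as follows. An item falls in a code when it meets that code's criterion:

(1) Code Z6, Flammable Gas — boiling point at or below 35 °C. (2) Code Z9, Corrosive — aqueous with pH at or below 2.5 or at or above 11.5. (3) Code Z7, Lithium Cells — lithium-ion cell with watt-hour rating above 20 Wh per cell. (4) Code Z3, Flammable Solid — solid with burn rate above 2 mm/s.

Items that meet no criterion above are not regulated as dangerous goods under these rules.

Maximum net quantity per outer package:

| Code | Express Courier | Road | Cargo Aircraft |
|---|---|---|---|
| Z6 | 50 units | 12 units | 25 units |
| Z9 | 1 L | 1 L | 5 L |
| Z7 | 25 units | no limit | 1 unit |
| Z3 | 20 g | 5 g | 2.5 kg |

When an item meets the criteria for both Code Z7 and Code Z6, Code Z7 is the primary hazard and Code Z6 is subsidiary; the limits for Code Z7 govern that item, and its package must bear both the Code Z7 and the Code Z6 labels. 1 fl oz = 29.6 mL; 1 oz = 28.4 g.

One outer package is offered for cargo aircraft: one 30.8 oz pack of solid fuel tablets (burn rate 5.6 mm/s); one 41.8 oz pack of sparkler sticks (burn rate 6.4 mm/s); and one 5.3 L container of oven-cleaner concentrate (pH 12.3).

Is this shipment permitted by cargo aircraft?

No

Solid fuel tablets: burn rate 5.6 mm/s > 2 mm/s → Code Z3 (Flammable Solid).
Sparkler sticks: burn rate 6.4 mm/s > 2 mm/s → Code Z3 (Flammable Solid).
With pH 12.3 (≥ 11.5), the oven-cleaner concentrate falls in Code Z9.
Total Code Z3: (one 30.8 oz pack = 874.72 g) + (one 41.8 oz pack = 1187.12 g) = 2061.84 g.
2061.84 g ≤ 2.5 kg (cargo aircraft limit, Code Z3) — within limit.
Code Z9 quantity: 5.3 L.
5.3 L exceeds the cargo aircraft limit of 5 L for Code Z9.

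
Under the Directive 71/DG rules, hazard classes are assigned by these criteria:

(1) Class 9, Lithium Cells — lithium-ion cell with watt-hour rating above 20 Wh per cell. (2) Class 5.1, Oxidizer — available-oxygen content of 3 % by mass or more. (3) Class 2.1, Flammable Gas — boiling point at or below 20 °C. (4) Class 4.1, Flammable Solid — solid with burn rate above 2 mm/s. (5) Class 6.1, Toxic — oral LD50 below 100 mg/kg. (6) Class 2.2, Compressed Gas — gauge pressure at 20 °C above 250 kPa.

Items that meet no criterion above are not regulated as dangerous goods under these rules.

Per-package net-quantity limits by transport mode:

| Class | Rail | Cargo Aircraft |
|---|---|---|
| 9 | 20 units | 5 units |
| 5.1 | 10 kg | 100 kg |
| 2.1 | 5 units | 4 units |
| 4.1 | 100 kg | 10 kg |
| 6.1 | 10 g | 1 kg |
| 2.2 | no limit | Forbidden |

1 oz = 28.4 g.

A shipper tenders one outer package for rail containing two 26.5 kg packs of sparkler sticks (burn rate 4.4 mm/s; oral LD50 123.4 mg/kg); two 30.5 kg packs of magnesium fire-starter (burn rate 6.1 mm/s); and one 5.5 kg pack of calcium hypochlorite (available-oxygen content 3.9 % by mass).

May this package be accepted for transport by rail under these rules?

No

Burn rate 4.4 mm/s meets the Class 4.1 criterion (Flammable Solid), so the sparkler sticks are Class 4.1.
Burn rate 6.1 mm/s meets the Class 4.1 criterion (Flammable Solid), so the magnesium fire-starter is Class 4.1.
Available-oxygen content 3.9 % by mass meets the Class 5.1 criterion (Oxidizer), so the calcium hypochlorite is Class 5.1.
Total Class 4.1: (two 26.5 kg packs = 53 kg) + (two 30.5 kg packs = 61 kg) = 114 kg.
That exceeds the Class 4.1 rail limit of 100 kg.
Class 5.1 quantity: 5.5 kg.
That is within the Class 5.1 rail limit of 10 kg.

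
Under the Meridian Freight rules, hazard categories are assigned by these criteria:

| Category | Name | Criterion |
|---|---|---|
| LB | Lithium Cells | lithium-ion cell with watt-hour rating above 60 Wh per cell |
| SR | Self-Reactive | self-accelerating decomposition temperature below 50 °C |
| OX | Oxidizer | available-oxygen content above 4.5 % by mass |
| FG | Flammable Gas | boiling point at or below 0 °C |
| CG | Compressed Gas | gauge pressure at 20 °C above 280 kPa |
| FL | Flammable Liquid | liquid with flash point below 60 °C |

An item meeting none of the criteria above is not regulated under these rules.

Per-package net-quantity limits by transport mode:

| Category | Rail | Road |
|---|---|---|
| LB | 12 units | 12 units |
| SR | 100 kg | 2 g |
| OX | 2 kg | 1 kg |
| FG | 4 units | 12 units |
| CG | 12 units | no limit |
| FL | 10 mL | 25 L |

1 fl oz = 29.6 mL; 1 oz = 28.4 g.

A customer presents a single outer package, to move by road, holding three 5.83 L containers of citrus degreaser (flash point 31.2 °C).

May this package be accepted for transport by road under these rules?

Yes

Flash point 31.2 °C meets the Category FL criterion (Flammable Liquid), so the citrus degreaser is Category FL.
Category FL quantity: three 5.83 L containers = 17.49 L.
17.49 L is within the road limit of 25 L for Category FL.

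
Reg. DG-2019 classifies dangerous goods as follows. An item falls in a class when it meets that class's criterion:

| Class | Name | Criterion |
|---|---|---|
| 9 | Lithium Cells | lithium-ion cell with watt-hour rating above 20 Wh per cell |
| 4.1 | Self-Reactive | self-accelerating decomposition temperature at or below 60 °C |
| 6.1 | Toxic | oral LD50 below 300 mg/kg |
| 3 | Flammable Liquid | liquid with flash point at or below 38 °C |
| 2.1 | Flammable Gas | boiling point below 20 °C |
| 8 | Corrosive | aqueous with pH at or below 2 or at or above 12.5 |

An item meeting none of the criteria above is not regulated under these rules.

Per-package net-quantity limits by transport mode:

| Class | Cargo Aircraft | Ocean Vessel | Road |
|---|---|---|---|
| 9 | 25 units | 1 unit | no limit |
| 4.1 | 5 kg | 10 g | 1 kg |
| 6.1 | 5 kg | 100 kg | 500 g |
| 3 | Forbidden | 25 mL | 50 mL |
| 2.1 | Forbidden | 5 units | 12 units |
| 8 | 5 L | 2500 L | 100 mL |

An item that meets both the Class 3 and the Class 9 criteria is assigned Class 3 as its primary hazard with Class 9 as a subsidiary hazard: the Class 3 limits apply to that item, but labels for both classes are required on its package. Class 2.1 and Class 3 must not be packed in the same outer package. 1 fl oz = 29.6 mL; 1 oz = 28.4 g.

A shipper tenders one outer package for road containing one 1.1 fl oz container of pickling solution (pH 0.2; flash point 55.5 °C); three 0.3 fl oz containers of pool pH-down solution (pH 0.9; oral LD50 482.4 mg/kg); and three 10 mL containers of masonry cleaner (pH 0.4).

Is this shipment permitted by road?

pH 0.2 meets the Class 8 criterion (Corrosive), so the pickling solution is Class 8.
pH 0.9 meets the Class 8 criterion (Corrosive), so the pool pH-down solution is Class 8.
The masonry cleaner has pH 0.4, which is ≤ 2, so it is Class 8 (Corrosive).
Class 8 net quantity: (one 1.1 fl oz container = 32.56 mL) + (three 0.3 fl oz containers = 26.64 mL) + (three 10 mL containers = 30 mL) = 89.2 mL.
89.2 mL ≤ 100 mL (road limit, Class 8) — within limit.

Yes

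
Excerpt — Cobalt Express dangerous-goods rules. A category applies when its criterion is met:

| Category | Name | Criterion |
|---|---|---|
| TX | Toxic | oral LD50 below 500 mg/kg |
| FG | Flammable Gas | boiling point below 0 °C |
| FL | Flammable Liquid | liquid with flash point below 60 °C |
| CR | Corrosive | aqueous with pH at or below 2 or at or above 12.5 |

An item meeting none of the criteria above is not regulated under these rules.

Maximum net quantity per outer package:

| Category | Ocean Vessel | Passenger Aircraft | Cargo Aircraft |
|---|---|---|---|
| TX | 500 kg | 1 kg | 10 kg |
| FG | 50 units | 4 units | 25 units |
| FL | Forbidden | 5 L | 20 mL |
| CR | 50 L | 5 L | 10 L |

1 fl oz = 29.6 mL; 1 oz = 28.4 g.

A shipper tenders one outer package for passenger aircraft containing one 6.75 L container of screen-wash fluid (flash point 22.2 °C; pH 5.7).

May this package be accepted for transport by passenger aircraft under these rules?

The screen-wash fluid has flash point 22.2 °C, which is < 60 °C, so it is Category FL (Flammable Liquid).
Category FL quantity: 6.75 L.
6.75 L exceeds the passenger aircraft limit of 5 L for Category FL.

No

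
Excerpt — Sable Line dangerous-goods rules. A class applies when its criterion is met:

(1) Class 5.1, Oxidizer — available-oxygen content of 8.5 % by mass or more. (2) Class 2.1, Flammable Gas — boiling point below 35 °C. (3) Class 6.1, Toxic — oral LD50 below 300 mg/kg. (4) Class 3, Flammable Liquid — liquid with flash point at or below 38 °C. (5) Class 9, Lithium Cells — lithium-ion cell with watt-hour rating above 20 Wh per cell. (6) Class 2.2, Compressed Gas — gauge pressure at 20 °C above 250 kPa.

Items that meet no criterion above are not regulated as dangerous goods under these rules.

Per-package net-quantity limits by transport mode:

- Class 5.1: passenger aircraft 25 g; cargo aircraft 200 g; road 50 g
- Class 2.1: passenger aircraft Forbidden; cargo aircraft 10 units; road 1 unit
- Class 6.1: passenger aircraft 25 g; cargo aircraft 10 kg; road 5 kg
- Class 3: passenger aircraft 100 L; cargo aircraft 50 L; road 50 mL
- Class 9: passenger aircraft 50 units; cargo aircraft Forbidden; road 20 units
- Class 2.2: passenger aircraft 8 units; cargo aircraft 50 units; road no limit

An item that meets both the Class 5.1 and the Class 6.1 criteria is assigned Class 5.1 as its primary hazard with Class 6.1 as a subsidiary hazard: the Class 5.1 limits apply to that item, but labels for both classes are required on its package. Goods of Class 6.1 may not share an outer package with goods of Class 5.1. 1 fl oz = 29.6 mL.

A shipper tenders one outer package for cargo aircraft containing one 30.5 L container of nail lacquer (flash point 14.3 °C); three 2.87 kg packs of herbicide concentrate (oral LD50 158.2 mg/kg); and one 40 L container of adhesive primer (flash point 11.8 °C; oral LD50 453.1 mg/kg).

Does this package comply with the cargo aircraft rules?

The nail lacquer has flash point 14.3 °C, which is ≤ 38 °C, so it is Class 3 (Flammable Liquid).
The herbicide concentrate has oral LD50 158.2 mg/kg, which is < 300 mg/kg, so it is Class 6.1 (Toxic).
Flash point 11.8 °C meets the Class 3 criterion (Flammable Liquid), so the adhesive primer is Class 3.
Total Class 3: 30.5 L + 40 L = 70.5 L.
70.5 L exceeds the cargo aircraft limit of 50 L for Class 3.
Class 6.1 quantity: three 2.87 kg packs = 8.61 kg.
That is within the Class 6.1 cargo aircraft limit of 10 kg.
The segregation rule (Class 6.1 with Class 5.1) does not apply to Class 3 with Class 6.1.

No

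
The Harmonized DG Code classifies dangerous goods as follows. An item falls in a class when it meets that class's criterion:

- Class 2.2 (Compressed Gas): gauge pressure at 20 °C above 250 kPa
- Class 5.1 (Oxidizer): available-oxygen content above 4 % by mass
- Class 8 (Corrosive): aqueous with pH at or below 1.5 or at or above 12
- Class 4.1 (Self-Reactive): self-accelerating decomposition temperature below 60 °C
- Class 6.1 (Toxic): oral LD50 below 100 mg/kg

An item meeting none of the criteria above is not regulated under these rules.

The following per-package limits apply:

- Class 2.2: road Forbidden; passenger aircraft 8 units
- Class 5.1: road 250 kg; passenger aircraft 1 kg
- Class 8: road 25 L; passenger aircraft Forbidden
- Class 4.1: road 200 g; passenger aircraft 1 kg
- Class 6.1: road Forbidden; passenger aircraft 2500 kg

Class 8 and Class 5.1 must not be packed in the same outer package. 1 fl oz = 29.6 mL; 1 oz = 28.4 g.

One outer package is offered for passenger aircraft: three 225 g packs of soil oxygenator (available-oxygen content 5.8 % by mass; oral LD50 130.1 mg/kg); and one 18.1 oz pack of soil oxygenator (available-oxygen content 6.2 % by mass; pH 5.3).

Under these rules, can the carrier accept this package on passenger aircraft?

The soil oxygenator has available-oxygen content 5.8 % by mass, which is > 4 % by mass, so it is Class 5.1 (Oxidizer).
With available-oxygen content 6.2 % by mass (> 4 % by mass), the soil oxygenator falls in Class 5.1.
Class 5.1 net quantity: (three 225 g packs = 675 g) + (one 18.1 oz pack = 514.04 g) = 1189.04 g.
1189.04 g exceeds the passenger aircraft limit of 1 kg for Class 5.1.

No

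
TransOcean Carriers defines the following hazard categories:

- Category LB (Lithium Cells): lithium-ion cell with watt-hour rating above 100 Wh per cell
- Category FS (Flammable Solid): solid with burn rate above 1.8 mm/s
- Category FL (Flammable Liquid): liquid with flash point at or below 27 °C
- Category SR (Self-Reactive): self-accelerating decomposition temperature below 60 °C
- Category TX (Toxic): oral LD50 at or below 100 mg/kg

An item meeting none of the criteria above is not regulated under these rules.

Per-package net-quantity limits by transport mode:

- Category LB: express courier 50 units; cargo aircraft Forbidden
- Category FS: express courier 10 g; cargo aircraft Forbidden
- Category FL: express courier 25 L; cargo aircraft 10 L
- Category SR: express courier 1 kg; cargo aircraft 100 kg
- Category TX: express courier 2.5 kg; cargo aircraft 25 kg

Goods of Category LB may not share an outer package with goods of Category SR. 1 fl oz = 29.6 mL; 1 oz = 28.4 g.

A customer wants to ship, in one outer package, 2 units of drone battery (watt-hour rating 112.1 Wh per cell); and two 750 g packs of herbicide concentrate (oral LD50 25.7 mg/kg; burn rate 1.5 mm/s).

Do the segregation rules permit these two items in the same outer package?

Yes

Drone battery: watt-hour rating 112.1 Wh per cell > 100 Wh per cell → Category LB (Lithium Cells).
The herbicide concentrate has oral LD50 25.7 mg/kg, which is ≤ 100 mg/kg, so it is Category TX (Toxic).
No segregation rule bars Category LB with Category TX.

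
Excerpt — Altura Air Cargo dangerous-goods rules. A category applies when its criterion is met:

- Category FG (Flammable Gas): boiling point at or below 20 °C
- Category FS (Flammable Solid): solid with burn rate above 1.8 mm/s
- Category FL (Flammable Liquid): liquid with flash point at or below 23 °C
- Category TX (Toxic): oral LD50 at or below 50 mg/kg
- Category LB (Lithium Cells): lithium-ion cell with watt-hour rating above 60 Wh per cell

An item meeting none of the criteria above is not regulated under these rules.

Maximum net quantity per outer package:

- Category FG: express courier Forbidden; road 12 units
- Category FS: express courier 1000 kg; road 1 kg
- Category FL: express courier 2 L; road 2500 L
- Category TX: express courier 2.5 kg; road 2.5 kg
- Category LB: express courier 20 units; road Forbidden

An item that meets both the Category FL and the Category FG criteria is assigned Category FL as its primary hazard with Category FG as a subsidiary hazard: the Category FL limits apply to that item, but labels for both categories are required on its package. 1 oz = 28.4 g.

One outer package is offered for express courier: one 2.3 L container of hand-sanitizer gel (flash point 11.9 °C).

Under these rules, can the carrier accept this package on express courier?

No

With flash point 11.9 °C (≤ 23 °C), the hand-sanitizer gel falls in Category FL.
Category FL quantity: 2.3 L.
2.3 L exceeds the express courier limit of 2 L for Category FL.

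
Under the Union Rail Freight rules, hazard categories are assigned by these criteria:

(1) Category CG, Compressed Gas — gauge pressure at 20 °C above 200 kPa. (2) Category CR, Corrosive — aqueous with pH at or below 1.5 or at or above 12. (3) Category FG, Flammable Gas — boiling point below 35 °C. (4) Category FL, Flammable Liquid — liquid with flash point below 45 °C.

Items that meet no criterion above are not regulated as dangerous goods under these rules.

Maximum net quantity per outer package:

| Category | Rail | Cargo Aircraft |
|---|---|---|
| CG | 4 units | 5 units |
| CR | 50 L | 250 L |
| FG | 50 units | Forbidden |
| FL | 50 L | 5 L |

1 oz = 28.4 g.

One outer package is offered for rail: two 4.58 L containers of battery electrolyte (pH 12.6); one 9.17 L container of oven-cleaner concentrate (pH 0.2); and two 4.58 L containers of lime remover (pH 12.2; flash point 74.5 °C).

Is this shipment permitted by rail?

The battery electrolyte has pH 12.6, which is ≥ 12, so it is Category CR (Corrosive).
With pH 0.2 (≤ 1.5), the oven-cleaner concentrate falls in Category CR.
pH 12.2 meets the Category CR criterion (Corrosive), so the lime remover is Category CR.
Total Category CR: (two 4.58 L containers = 9.16 L) + 9.17 L + (two 4.58 L containers = 9.16 L) = 27.49 L.
That is within the Category CR rail limit of 50 L.

Yes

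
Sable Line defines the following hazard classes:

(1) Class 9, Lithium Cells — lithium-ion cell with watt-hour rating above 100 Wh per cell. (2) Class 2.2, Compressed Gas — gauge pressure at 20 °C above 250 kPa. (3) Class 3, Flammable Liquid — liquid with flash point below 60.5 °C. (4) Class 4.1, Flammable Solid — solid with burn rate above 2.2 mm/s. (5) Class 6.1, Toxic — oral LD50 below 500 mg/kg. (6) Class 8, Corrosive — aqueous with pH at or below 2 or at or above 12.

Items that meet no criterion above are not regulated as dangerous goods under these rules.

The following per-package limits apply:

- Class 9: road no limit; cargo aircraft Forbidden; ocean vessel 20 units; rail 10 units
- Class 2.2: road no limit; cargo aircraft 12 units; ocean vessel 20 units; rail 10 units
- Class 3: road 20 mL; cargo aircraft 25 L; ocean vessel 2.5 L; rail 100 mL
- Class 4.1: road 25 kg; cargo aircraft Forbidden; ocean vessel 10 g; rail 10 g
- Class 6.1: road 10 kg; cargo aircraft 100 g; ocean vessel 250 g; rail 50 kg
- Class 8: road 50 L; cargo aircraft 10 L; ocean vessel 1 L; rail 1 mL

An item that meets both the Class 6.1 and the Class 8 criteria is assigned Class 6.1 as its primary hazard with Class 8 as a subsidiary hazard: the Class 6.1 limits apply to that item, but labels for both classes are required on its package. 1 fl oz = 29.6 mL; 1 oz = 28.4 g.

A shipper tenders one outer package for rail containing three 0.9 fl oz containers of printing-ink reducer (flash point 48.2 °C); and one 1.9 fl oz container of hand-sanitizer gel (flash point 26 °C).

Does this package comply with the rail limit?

No

The printing-ink reducer has flash point 48.2 °C, which is < 60.5 °C, so it is Class 3 (Flammable Liquid).
The hand-sanitizer gel has flash point 26 °C, which is < 60.5 °C, so it is Class 3 (Flammable Liquid).
Class 3 net quantity: (three 0.9 fl oz containers = 79.92 mL) + (one 1.9 fl oz container = 56.24 mL) = 136.16 mL.
136.16 mL > 100 mL (rail limit, Class 3) — over the limit.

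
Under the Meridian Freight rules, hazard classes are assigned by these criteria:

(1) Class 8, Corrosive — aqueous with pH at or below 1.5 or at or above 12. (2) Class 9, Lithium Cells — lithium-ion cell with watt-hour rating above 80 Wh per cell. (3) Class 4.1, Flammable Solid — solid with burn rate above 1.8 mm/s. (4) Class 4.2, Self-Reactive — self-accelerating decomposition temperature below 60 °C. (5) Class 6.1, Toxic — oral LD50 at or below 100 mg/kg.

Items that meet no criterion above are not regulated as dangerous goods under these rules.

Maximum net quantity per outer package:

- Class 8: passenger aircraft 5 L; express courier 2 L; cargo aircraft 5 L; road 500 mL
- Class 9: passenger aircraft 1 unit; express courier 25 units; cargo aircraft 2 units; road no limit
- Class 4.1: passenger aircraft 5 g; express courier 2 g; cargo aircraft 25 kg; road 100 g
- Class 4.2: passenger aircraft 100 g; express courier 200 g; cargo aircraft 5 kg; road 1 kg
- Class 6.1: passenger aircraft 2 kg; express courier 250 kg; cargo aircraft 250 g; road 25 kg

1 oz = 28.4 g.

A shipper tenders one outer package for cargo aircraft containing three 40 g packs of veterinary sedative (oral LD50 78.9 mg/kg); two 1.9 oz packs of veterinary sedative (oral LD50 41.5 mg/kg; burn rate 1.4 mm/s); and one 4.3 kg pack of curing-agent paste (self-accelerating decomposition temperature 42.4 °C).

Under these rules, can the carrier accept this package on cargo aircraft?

The veterinary sedative has oral LD50 78.9 mg/kg, which is ≤ 100 mg/kg, so it is Class 6.1 (Toxic).
Veterinary sedative: oral LD50 41.5 mg/kg ≤ 100 mg/kg → Class 6.1 (Toxic).
With self-accelerating decomposition temperature 42.4 °C (< 60 °C), the curing-agent paste falls in Class 4.2.
Class 4.2 quantity: 4.3 kg.
4.3 kg ≤ 5 kg (cargo aircraft limit, Class 4.2) — within limit.
Class 6.1 net quantity: (three 40 g packs = 120 g) + (two 1.9 oz packs = 107.92 g) = 227.92 g.
227.92 g ≤ 250 g (cargo aircraft limit, Class 6.1) — within limit.
Every hazard class is within its cargo aircraft limit and no segregation rule is violated.

Yes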